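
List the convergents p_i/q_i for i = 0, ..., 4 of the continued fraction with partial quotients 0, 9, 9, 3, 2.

Using the convergent recurrence p_i = a_i*p_{i-1} + p_{i-2}, q_i = a_i*q_{i-1} + q_{i-2} with p_{-2}=0, p_{-1}=1, q_{-2}=1, q_{-1}=0:
  i=0: a_0=0, p_0 = 0*1 + 0 = 0, q_0 = 0*0 + 1 = 1.
  i=1: a_1=9, p_1 = 9*0 + 1 = 1, q_1 = 9*1 + 0 = 9.
  i=2: a_2=9, p_2 = 9*1 + 0 = 9, q_2 = 9*9 + 1 = 82.
  i=3: a_3=3, p_3 = 3*9 + 1 = 28, q_3 = 3*82 + 9 = 255.
  i=4: a_4=2, p_4 = 2*28 + 9 = 65, q_4 = 2*255 + 82 = 592.

0/1, 1/9, 9/82, 28/255, 65/592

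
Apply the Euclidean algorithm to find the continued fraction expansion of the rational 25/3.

Run the Euclidean algorithm on 25 and 3; the successive quotients are the partial quotients a_0, a_1, ... (each step inverts the fractional part left over by the previous one):
  25 = 8*3 + 1, so a_0 = 8.
  3 = 3*1 + 0, so a_1 = 3.
The remainder reaches 0 after 2 divisions, so the expansion has 2 partial quotients, read off in order.

[8; 3]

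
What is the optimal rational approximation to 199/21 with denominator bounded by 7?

19/2

Expand x = 199/21 as a continued fraction with the Euclidean algorithm:
  199 = 9*21 + 10, so a_0 = 9.
  21 = 2*10 + 1, so a_1 = 2.
  10 = 10*1 + 0, so a_2 = 10.
so x = [9; 2, 10].
Convergents (p_i = a_i*p_{i-1} + p_{i-2}, q_i = a_i*q_{i-1} + q_{i-2} with p_{-2}=0, p_{-1}=1, q_{-2}=1, q_{-1}=0), until the denominator exceeds 7:
  i=0: a_0=9, p_0 = 9*1 + 0 = 9, q_0 = 9*0 + 1 = 1.
  i=1: a_1=2, p_1 = 2*9 + 1 = 19, q_1 = 2*1 + 0 = 2.
  i=2: a_2=10, p_2 = 10*19 + 9 = 199, q_2 = 10*2 + 1 = 21.
q_2 = 21 > 7, so the last convergent with denominator <= 7 is p_1/q_1 = 19/2.
The closest fraction with denominator <= 7 is either p_1/q_1 or the intermediate fraction (k*p_1 + p_0)/(k*q_1 + q_0) with the largest k >= 1 whose denominator stays <= 7; these approach x as k grows, and every other convergent or intermediate fraction in range is farther away.
Largest k: floor((7 - q_0)/q_1) = floor((7 - 1)/2) = 3.
That gives (3*19 + 9)/(3*2 + 1) = 66/7.
Compare the errors: |x - 19/2| = |199*2 - 19*21|/(21*2) = 1/42, and |x - 66/7| = |199*7 - 66*21|/(21*7) = 7/147.
Cross-multiplying, 1*147 = 147 < 294 = 7*42, so 1/42 is smaller: the convergent 19/2 is closer to x than 66/7.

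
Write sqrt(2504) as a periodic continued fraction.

Write x_i = (sqrt(2504) + m_i)/d_i with (m_0, d_0) = (0, 1). a_0 = floor(sqrt(2504)) = 50, since 50^2 = 2500 <= 2504 < 2601 = 51^2.
Iterate m_{i+1} = d_i*a_i - m_i, d_{i+1} = (2504 - m_{i+1}^2)/d_i, a_{i+1} = floor((a_0 + m_{i+1})/d_{i+1}):
  m_1 = 1*50 - 0 = 50, d_1 = (2504 - 50^2)/1 = 4/1 = 4, a_1 = floor((50 + 50)/4) = 25.
  m_2 = 4*25 - 50 = 50, d_2 = (2504 - 50^2)/4 = 4/4 = 1, a_2 = floor((50 + 50)/1) = 100.
  m_3 = 1*100 - 50 = 50, d_3 = (2504 - 50^2)/1 = 4/1 = 4: (m_3, d_3) = (m_1, d_1) = (50, 4), so from here the quotients repeat a_1, a_2; the period length is 2.
Hence the expansion of sqrt(2504) is a_0 = 50 followed by the repeating block 25, 100 (period 2).

[50; (25, 100)]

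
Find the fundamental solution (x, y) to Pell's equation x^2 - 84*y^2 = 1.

First expand sqrt(84) as a continued fraction. With x_i = (sqrt(84) + m_i)/d_i and (m_0, d_0) = (0, 1): a_0 = floor(sqrt(84)) = 9, since 9^2 = 81 <= 84 < 100 = 10^2.
Iterate m_{i+1} = d_i*a_i - m_i, d_{i+1} = (84 - m_{i+1}^2)/d_i, a_{i+1} = floor((a_0 + m_{i+1})/d_{i+1}):
  m_1 = 1*9 - 0 = 9, d_1 = (84 - 9^2)/1 = 3/1 = 3, a_1 = floor((9 + 9)/3) = 6.
  m_2 = 3*6 - 9 = 9, d_2 = (84 - 9^2)/3 = 3/3 = 1, a_2 = floor((9 + 9)/1) = 18.
  m_3 = 1*18 - 9 = 9, d_3 = (84 - 9^2)/1 = 3/1 = 3: (m_3, d_3) = (m_1, d_1) = (9, 3), so from here the quotients repeat a_1, a_2; the period length is 2.
So sqrt(84) = [9; (6, 18)] with period length k = 2.
k is even, so the fundamental solution of x^2 - 84y^2 = 1 is (p_{k-1}, q_{k-1}) = (p_1, q_1); compute convergents through index 1.
Convergents (p_i = a_i*p_{i-1} + p_{i-2}, q_i = a_i*q_{i-1} + q_{i-2} with p_{-2}=0, p_{-1}=1, q_{-2}=1, q_{-1}=0):
  i=0: a_0=9, p_0 = 9*1 + 0 = 9, q_0 = 9*0 + 1 = 1.
  i=1: a_1=6, p_1 = 6*9 + 1 = 55, q_1 = 6*1 + 0 = 6.
Check: 55^2 - 84*6^2 = 3025 - 3024 = 1, so (x, y) = (55, 6) solves the equation, and by the theorem it is the least positive solution.

(x, y) = (55, 6)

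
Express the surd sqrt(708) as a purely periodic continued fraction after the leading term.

Write x_i = (sqrt(708) + m_i)/d_i with (m_0, d_0) = (0, 1). a_0 = floor(sqrt(708)) = 26, since 26^2 = 676 <= 708 < 729 = 27^2.
Iterate m_{i+1} = d_i*a_i - m_i, d_{i+1} = (708 - m_{i+1}^2)/d_i, a_{i+1} = floor((a_0 + m_{i+1})/d_{i+1}):
  m_1 = 1*26 - 0 = 26, d_1 = (708 - 26^2)/1 = 32/1 = 32, a_1 = floor((26 + 26)/32) = 1.
  m_2 = 32*1 - 26 = 6, d_2 = (708 - 6^2)/32 = 672/32 = 21, a_2 = floor((26 + 6)/21) = 1.
  m_3 = 21*1 - 6 = 15, d_3 = (708 - 15^2)/21 = 483/21 = 23, a_3 = floor((26 + 15)/23) = 1.
  m_4 = 23*1 - 15 = 8, d_4 = (708 - 8^2)/23 = 644/23 = 28, a_4 = floor((26 + 8)/28) = 1.
  m_5 = 28*1 - 8 = 20, d_5 = (708 - 20^2)/28 = 308/28 = 11, a_5 = floor((26 + 20)/11) = 4.
  m_6 = 11*4 - 20 = 24, d_6 = (708 - 24^2)/11 = 132/11 = 12, a_6 = floor((26 + 24)/12) = 4.
  m_7 = 12*4 - 24 = 24, d_7 = (708 - 24^2)/12 = 132/12 = 11, a_7 = floor((26 + 24)/11) = 4.
  m_8 = 11*4 - 24 = 20, d_8 = (708 - 20^2)/11 = 308/11 = 28, a_8 = floor((26 + 20)/28) = 1.
  m_9 = 28*1 - 20 = 8, d_9 = (708 - 8^2)/28 = 644/28 = 23, a_9 = floor((26 + 8)/23) = 1.
  m_10 = 23*1 - 8 = 15, d_10 = (708 - 15^2)/23 = 483/23 = 21, a_10 = floor((26 + 15)/21) = 1.
  m_11 = 21*1 - 15 = 6, d_11 = (708 - 6^2)/21 = 672/21 = 32, a_11 = floor((26 + 6)/32) = 1.
  m_12 = 32*1 - 6 = 26, d_12 = (708 - 26^2)/32 = 32/32 = 1, a_12 = floor((26 + 26)/1) = 52.
  m_13 = 1*52 - 26 = 26, d_13 = (708 - 26^2)/1 = 32/1 = 32: (m_13, d_13) = (m_1, d_1) = (26, 32), so from here the quotients repeat a_1, ..., a_12; the period length is 12.
Hence the expansion of sqrt(708) is a_0 = 26 followed by the repeating block 1, 1, 1, 1, 4, 4, 4, 1, 1, 1, 1, 52 (period 12).

[26; (1, 1, 1, 1, 4, 4, 4, 1, 1, 1, 1, 52)]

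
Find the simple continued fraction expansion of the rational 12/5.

[2; 2, 2]

Run the Euclidean algorithm on 12 and 5; the successive quotients are the partial quotients a_0, a_1, ... (each step inverts the fractional part left over by the previous one):
  12 = 2*5 + 2, so a_0 = 2.
  5 = 2*2 + 1, so a_1 = 2.
  2 = 2*1 + 0, so a_2 = 2.
The remainder reaches 0 after 3 divisions, so the expansion has 3 partial quotients, read off in order.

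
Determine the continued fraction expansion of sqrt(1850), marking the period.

[43; (86)]

Write x_i = (sqrt(1850) + m_i)/d_i with (m_0, d_0) = (0, 1). a_0 = floor(sqrt(1850)) = 43, since 43^2 = 1849 <= 1850 < 1936 = 44^2.
Iterate m_{i+1} = d_i*a_i - m_i, d_{i+1} = (1850 - m_{i+1}^2)/d_i, a_{i+1} = floor((a_0 + m_{i+1})/d_{i+1}):
  m_1 = 1*43 - 0 = 43, d_1 = (1850 - 43^2)/1 = 1/1 = 1, a_1 = floor((43 + 43)/1) = 86.
  m_2 = 1*86 - 43 = 43, d_2 = (1850 - 43^2)/1 = 1/1 = 1: (m_2, d_2) = (m_1, d_1) = (43, 1), so from here the quotient a_1 repeats; the period length is 1.
Hence the expansion of sqrt(1850) is a_0 = 43 followed by the repeating block 86 (period 1).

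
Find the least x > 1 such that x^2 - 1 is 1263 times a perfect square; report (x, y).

(x, y) = (142297, 4004)

First expand sqrt(1263) as a continued fraction. With x_i = (sqrt(1263) + m_i)/d_i and (m_0, d_0) = (0, 1): a_0 = floor(sqrt(1263)) = 35, since 35^2 = 1225 <= 1263 < 1296 = 36^2.
Iterate m_{i+1} = d_i*a_i - m_i, d_{i+1} = (1263 - m_{i+1}^2)/d_i, a_{i+1} = floor((a_0 + m_{i+1})/d_{i+1}):
  m_1 = 1*35 - 0 = 35, d_1 = (1263 - 35^2)/1 = 38/1 = 38, a_1 = floor((35 + 35)/38) = 1.
  m_2 = 38*1 - 35 = 3, d_2 = (1263 - 3^2)/38 = 1254/38 = 33, a_2 = floor((35 + 3)/33) = 1.
  m_3 = 33*1 - 3 = 30, d_3 = (1263 - 30^2)/33 = 363/33 = 11, a_3 = floor((35 + 30)/11) = 5.
  m_4 = 11*5 - 30 = 25, d_4 = (1263 - 25^2)/11 = 638/11 = 58, a_4 = floor((35 + 25)/58) = 1.
  m_5 = 58*1 - 25 = 33, d_5 = (1263 - 33^2)/58 = 174/58 = 3, a_5 = floor((35 + 33)/3) = 22.
  m_6 = 3*22 - 33 = 33, d_6 = (1263 - 33^2)/3 = 174/3 = 58, a_6 = floor((35 + 33)/58) = 1.
  m_7 = 58*1 - 33 = 25, d_7 = (1263 - 25^2)/58 = 638/58 = 11, a_7 = floor((35 + 25)/11) = 5.
  m_8 = 11*5 - 25 = 30, d_8 = (1263 - 30^2)/11 = 363/11 = 33, a_8 = floor((35 + 30)/33) = 1.
  m_9 = 33*1 - 30 = 3, d_9 = (1263 - 3^2)/33 = 1254/33 = 38, a_9 = floor((35 + 3)/38) = 1.
  m_10 = 38*1 - 3 = 35, d_10 = (1263 - 35^2)/38 = 38/38 = 1, a_10 = floor((35 + 35)/1) = 70.
  m_11 = 1*70 - 35 = 35, d_11 = (1263 - 35^2)/1 = 38/1 = 38: (m_11, d_11) = (m_1, d_1) = (35, 38), so from here the quotients repeat a_1, ..., a_10; the period length is 10.
So sqrt(1263) = [35; (1, 1, 5, 1, 22, 1, 5, 1, 1, 70)] with period length k = 10.
k is even, so the fundamental solution of x^2 - 1263y^2 = 1 is (p_{k-1}, q_{k-1}) = (p_9, q_9); compute convergents through index 9.
Convergents (p_i = a_i*p_{i-1} + p_{i-2}, q_i = a_i*q_{i-1} + q_{i-2} with p_{-2}=0, p_{-1}=1, q_{-2}=1, q_{-1}=0):
  i=0: a_0=35, p_0 = 35*1 + 0 = 35, q_0 = 35*0 + 1 = 1.
  i=1: a_1=1, p_1 = 1*35 + 1 = 36, q_1 = 1*1 + 0 = 1.
  i=2: a_2=1, p_2 = 1*36 + 35 = 71, q_2 = 1*1 + 1 = 2.
  i=3: a_3=5, p_3 = 5*71 + 36 = 391, q_3 = 5*2 + 1 = 11.
  i=4: a_4=1, p_4 = 1*391 + 71 = 462, q_4 = 1*11 + 2 = 13.
  i=5: a_5=22, p_5 = 22*462 + 391 = 10555, q_5 = 22*13 + 11 = 297.
  i=6: a_6=1, p_6 = 1*10555 + 462 = 11017, q_6 = 1*297 + 13 = 310.
  i=7: a_7=5, p_7 = 5*11017 + 10555 = 65640, q_7 = 5*310 + 297 = 1847.
  i=8: a_8=1, p_8 = 1*65640 + 11017 = 76657, q_8 = 1*1847 + 310 = 2157.
  i=9: a_9=1, p_9 = 1*76657 + 65640 = 142297, q_9 = 1*2157 + 1847 = 4004.
Check: 142297^2 - 1263*4004^2 = 20248436209 - 20248436208 = 1, so (x, y) = (142297, 4004) solves the equation, and by the theorem it is the least positive solution.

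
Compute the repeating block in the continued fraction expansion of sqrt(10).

Write x_i = (sqrt(10) + m_i)/d_i with (m_0, d_0) = (0, 1). a_0 = floor(sqrt(10)) = 3, since 3^2 = 9 <= 10 < 16 = 4^2.
Iterate m_{i+1} = d_i*a_i - m_i, d_{i+1} = (10 - m_{i+1}^2)/d_i, a_{i+1} = floor((a_0 + m_{i+1})/d_{i+1}):
  m_1 = 1*3 - 0 = 3, d_1 = (10 - 3^2)/1 = 1/1 = 1, a_1 = floor((3 + 3)/1) = 6.
  m_2 = 1*6 - 3 = 3, d_2 = (10 - 3^2)/1 = 1/1 = 1: (m_2, d_2) = (m_1, d_1) = (3, 1), so from here the quotient a_1 repeats; the period length is 1.
Hence the expansion of sqrt(10) is a_0 = 3 followed by the repeating block 6 (period 1).

[3; (6)]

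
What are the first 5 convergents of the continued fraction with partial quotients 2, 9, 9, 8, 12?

2/1, 19/9, 173/82, 1403/665, 17009/8062

Using the convergent recurrence p_i = a_i*p_{i-1} + p_{i-2}, q_i = a_i*q_{i-1} + q_{i-2} with p_{-2}=0, p_{-1}=1, q_{-2}=1, q_{-1}=0:
  i=0: a_0=2, p_0 = 2*1 + 0 = 2, q_0 = 2*0 + 1 = 1.
  i=1: a_1=9, p_1 = 9*2 + 1 = 19, q_1 = 9*1 + 0 = 9.
  i=2: a_2=9, p_2 = 9*19 + 2 = 173, q_2 = 9*9 + 1 = 82.
  i=3: a_3=8, p_3 = 8*173 + 19 = 1403, q_3 = 8*82 + 9 = 665.
  i=4: a_4=12, p_4 = 12*1403 + 173 = 17009, q_4 = 12*665 + 82 = 8062.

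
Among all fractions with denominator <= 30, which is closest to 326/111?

Expand x = 326/111 as a continued fraction with the Euclidean algorithm:
  326 = 2*111 + 104, so a_0 = 2.
  111 = 1*104 + 7, so a_1 = 1.
  104 = 14*7 + 6, so a_2 = 14.
  7 = 1*6 + 1, so a_3 = 1.
  6 = 6*1 + 0, so a_4 = 6.
so x = [2; 1, 14, 1, 6].
Convergents (p_i = a_i*p_{i-1} + p_{i-2}, q_i = a_i*q_{i-1} + q_{i-2} with p_{-2}=0, p_{-1}=1, q_{-2}=1, q_{-1}=0), until the denominator exceeds 30:
  i=0: a_0=2, p_0 = 2*1 + 0 = 2, q_0 = 2*0 + 1 = 1.
  i=1: a_1=1, p_1 = 1*2 + 1 = 3, q_1 = 1*1 + 0 = 1.
  i=2: a_2=14, p_2 = 14*3 + 2 = 44, q_2 = 14*1 + 1 = 15.
  i=3: a_3=1, p_3 = 1*44 + 3 = 47, q_3 = 1*15 + 1 = 16.
  i=4: a_4=6, p_4 = 6*47 + 44 = 326, q_4 = 6*16 + 15 = 111.
q_4 = 111 > 30, so the last convergent with denominator <= 30 is p_3/q_3 = 47/16.
The closest fraction with denominator <= 30 is either p_3/q_3 or the intermediate fraction (k*p_3 + p_2)/(k*q_3 + q_2) with the largest k >= 1 whose denominator stays <= 30; these approach x as k grows, and every other convergent or intermediate fraction in range is farther away.
Largest k: floor((30 - q_2)/q_3) = floor((30 - 15)/16) = 0.
Since k = 0, no intermediate fraction beyond p_3/q_3 has denominator <= 30, so the convergent 47/16 is the closest (its error is |326*16 - 47*111|/(111*16) = 1/1776).

47/16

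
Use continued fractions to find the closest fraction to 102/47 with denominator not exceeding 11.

Expand x = 102/47 as a continued fraction with the Euclidean algorithm:
  102 = 2*47 + 8, so a_0 = 2.
  47 = 5*8 + 7, so a_1 = 5.
  8 = 1*7 + 1, so a_2 = 1.
  7 = 7*1 + 0, so a_3 = 7.
so x = [2; 5, 1, 7].
Convergents (p_i = a_i*p_{i-1} + p_{i-2}, q_i = a_i*q_{i-1} + q_{i-2} with p_{-2}=0, p_{-1}=1, q_{-2}=1, q_{-1}=0), until the denominator exceeds 11:
  i=0: a_0=2, p_0 = 2*1 + 0 = 2, q_0 = 2*0 + 1 = 1.
  i=1: a_1=5, p_1 = 5*2 + 1 = 11, q_1 = 5*1 + 0 = 5.
  i=2: a_2=1, p_2 = 1*11 + 2 = 13, q_2 = 1*5 + 1 = 6.
  i=3: a_3=7, p_3 = 7*13 + 11 = 102, q_3 = 7*6 + 5 = 47.
q_3 = 47 > 11, so the last convergent with denominator <= 11 is p_2/q_2 = 13/6.
The closest fraction with denominator <= 11 is either p_2/q_2 or the intermediate fraction (k*p_2 + p_1)/(k*q_2 + q_1) with the largest k >= 1 whose denominator stays <= 11; these approach x as k grows, and every other convergent or intermediate fraction in range is farther away.
Largest k: floor((11 - q_1)/q_2) = floor((11 - 5)/6) = 1.
That gives (1*13 + 11)/(1*6 + 5) = 24/11.
Compare the errors: |x - 13/6| = |102*6 - 13*47|/(47*6) = 1/282, and |x - 24/11| = |102*11 - 24*47|/(47*11) = 6/517.
Cross-multiplying, 1*517 = 517 < 1692 = 6*282, so 1/282 is smaller: the convergent 13/6 is closer to x than 24/11.

13/6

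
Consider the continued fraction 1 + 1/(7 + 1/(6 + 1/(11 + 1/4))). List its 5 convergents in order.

Using the convergent recurrence p_i = a_i*p_{i-1} + p_{i-2}, q_i = a_i*q_{i-1} + q_{i-2} with p_{-2}=0, p_{-1}=1, q_{-2}=1, q_{-1}=0:
  i=0: a_0=1, p_0 = 1*1 + 0 = 1, q_0 = 1*0 + 1 = 1.
  i=1: a_1=7, p_1 = 7*1 + 1 = 8, q_1 = 7*1 + 0 = 7.
  i=2: a_2=6, p_2 = 6*8 + 1 = 49, q_2 = 6*7 + 1 = 43.
  i=3: a_3=11, p_3 = 11*49 + 8 = 547, q_3 = 11*43 + 7 = 480.
  i=4: a_4=4, p_4 = 4*547 + 49 = 2237, q_4 = 4*480 + 43 = 1963.

1/1, 8/7, 49/43, 547/480, 2237/1963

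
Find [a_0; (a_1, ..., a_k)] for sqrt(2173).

Write x_i = (sqrt(2173) + m_i)/d_i with (m_0, d_0) = (0, 1). a_0 = floor(sqrt(2173)) = 46, since 46^2 = 2116 <= 2173 < 2209 = 47^2.
Iterate m_{i+1} = d_i*a_i - m_i, d_{i+1} = (2173 - m_{i+1}^2)/d_i, a_{i+1} = floor((a_0 + m_{i+1})/d_{i+1}):
  m_1 = 1*46 - 0 = 46, d_1 = (2173 - 46^2)/1 = 57/1 = 57, a_1 = floor((46 + 46)/57) = 1.
  m_2 = 57*1 - 46 = 11, d_2 = (2173 - 11^2)/57 = 2052/57 = 36, a_2 = floor((46 + 11)/36) = 1.
  m_3 = 36*1 - 11 = 25, d_3 = (2173 - 25^2)/36 = 1548/36 = 43, a_3 = floor((46 + 25)/43) = 1.
  m_4 = 43*1 - 25 = 18, d_4 = (2173 - 18^2)/43 = 1849/43 = 43, a_4 = floor((46 + 18)/43) = 1.
  m_5 = 43*1 - 18 = 25, d_5 = (2173 - 25^2)/43 = 1548/43 = 36, a_5 = floor((46 + 25)/36) = 1.
  m_6 = 36*1 - 25 = 11, d_6 = (2173 - 11^2)/36 = 2052/36 = 57, a_6 = floor((46 + 11)/57) = 1.
  m_7 = 57*1 - 11 = 46, d_7 = (2173 - 46^2)/57 = 57/57 = 1, a_7 = floor((46 + 46)/1) = 92.
  m_8 = 1*92 - 46 = 46, d_8 = (2173 - 46^2)/1 = 57/1 = 57: (m_8, d_8) = (m_1, d_1) = (46, 57), so from here the quotients repeat a_1, ..., a_7; the period length is 7.
Hence the expansion of sqrt(2173) is a_0 = 46 followed by the repeating block 1, 1, 1, 1, 1, 1, 92 (period 7).

[46; (1, 1, 1, 1, 1, 1, 92)]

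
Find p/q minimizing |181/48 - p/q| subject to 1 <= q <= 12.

34/9

Expand x = 181/48 as a continued fraction with the Euclidean algorithm:
  181 = 3*48 + 37, so a_0 = 3.
  48 = 1*37 + 11, so a_1 = 1.
  37 = 3*11 + 4, so a_2 = 3.
  11 = 2*4 + 3, so a_3 = 2.
  4 = 1*3 + 1, so a_4 = 1.
  3 = 3*1 + 0, so a_5 = 3.
so x = [3; 1, 3, 2, 1, 3].
Convergents (p_i = a_i*p_{i-1} + p_{i-2}, q_i = a_i*q_{i-1} + q_{i-2} with p_{-2}=0, p_{-1}=1, q_{-2}=1, q_{-1}=0), until the denominator exceeds 12:
  i=0: a_0=3, p_0 = 3*1 + 0 = 3, q_0 = 3*0 + 1 = 1.
  i=1: a_1=1, p_1 = 1*3 + 1 = 4, q_1 = 1*1 + 0 = 1.
  i=2: a_2=3, p_2 = 3*4 + 3 = 15, q_2 = 3*1 + 1 = 4.
  i=3: a_3=2, p_3 = 2*15 + 4 = 34, q_3 = 2*4 + 1 = 9.
  i=4: a_4=1, p_4 = 1*34 + 15 = 49, q_4 = 1*9 + 4 = 13.
q_4 = 13 > 12, so the last convergent with denominator <= 12 is p_3/q_3 = 34/9.
The closest fraction with denominator <= 12 is either p_3/q_3 or the intermediate fraction (k*p_3 + p_2)/(k*q_3 + q_2) with the largest k >= 1 whose denominator stays <= 12; these approach x as k grows, and every other convergent or intermediate fraction in range is farther away.
Largest k: floor((12 - q_2)/q_3) = floor((12 - 4)/9) = 0.
Since k = 0, no intermediate fraction beyond p_3/q_3 has denominator <= 12, so the convergent 34/9 is the closest (its error is |181*9 - 34*48|/(48*9) = 3/432).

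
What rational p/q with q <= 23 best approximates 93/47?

Expand x = 93/47 as a continued fraction with the Euclidean algorithm:
  93 = 1*47 + 46, so a_0 = 1.
  47 = 1*46 + 1, so a_1 = 1.
  46 = 46*1 + 0, so a_2 = 46.
so x = [1; 1, 46].
Convergents (p_i = a_i*p_{i-1} + p_{i-2}, q_i = a_i*q_{i-1} + q_{i-2} with p_{-2}=0, p_{-1}=1, q_{-2}=1, q_{-1}=0), until the denominator exceeds 23:
  i=0: a_0=1, p_0 = 1*1 + 0 = 1, q_0 = 1*0 + 1 = 1.
  i=1: a_1=1, p_1 = 1*1 + 1 = 2, q_1 = 1*1 + 0 = 1.
  i=2: a_2=46, p_2 = 46*2 + 1 = 93, q_2 = 46*1 + 1 = 47.
q_2 = 47 > 23, so the last convergent with denominator <= 23 is p_1/q_1 = 2/1.
The closest fraction with denominator <= 23 is either p_1/q_1 or the intermediate fraction (k*p_1 + p_0)/(k*q_1 + q_0) with the largest k >= 1 whose denominator stays <= 23; these approach x as k grows, and every other convergent or intermediate fraction in range is farther away.
Largest k: floor((23 - q_0)/q_1) = floor((23 - 1)/1) = 22.
That gives (22*2 + 1)/(22*1 + 1) = 45/23.
Compare the errors: |x - 2/1| = |93*1 - 2*47|/(47*1) = 1/47, and |x - 45/23| = |93*23 - 45*47|/(47*23) = 24/1081.
Cross-multiplying, 1*1081 = 1081 < 1128 = 24*47, so 1/47 is smaller: the convergent 2/1 is closer to x than 45/23.

2/1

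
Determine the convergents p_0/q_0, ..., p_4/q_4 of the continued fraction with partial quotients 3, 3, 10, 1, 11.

Using the convergent recurrence p_i = a_i*p_{i-1} + p_{i-2}, q_i = a_i*q_{i-1} + q_{i-2} with p_{-2}=0, p_{-1}=1, q_{-2}=1, q_{-1}=0:
  i=0: a_0=3, p_0 = 3*1 + 0 = 3, q_0 = 3*0 + 1 = 1.
  i=1: a_1=3, p_1 = 3*3 + 1 = 10, q_1 = 3*1 + 0 = 3.
  i=2: a_2=10, p_2 = 10*10 + 3 = 103, q_2 = 10*3 + 1 = 31.
  i=3: a_3=1, p_3 = 1*103 + 10 = 113, q_3 = 1*31 + 3 = 34.
  i=4: a_4=11, p_4 = 11*113 + 103 = 1346, q_4 = 11*34 + 31 = 405.

3/1, 10/3, 103/31, 113/34, 1346/405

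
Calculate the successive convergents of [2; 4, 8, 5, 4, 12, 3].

2/1, 9/4, 74/33, 379/169, 1590/709, 19459/8677, 59967/26740

Using the convergent recurrence p_i = a_i*p_{i-1} + p_{i-2}, q_i = a_i*q_{i-1} + q_{i-2} with p_{-2}=0, p_{-1}=1, q_{-2}=1, q_{-1}=0:
  i=0: a_0=2, p_0 = 2*1 + 0 = 2, q_0 = 2*0 + 1 = 1.
  i=1: a_1=4, p_1 = 4*2 + 1 = 9, q_1 = 4*1 + 0 = 4.
  i=2: a_2=8, p_2 = 8*9 + 2 = 74, q_2 = 8*4 + 1 = 33.
  i=3: a_3=5, p_3 = 5*74 + 9 = 379, q_3 = 5*33 + 4 = 169.
  i=4: a_4=4, p_4 = 4*379 + 74 = 1590, q_4 = 4*169 + 33 = 709.
  i=5: a_5=12, p_5 = 12*1590 + 379 = 19459, q_5 = 12*709 + 169 = 8677.
  i=6: a_6=3, p_6 = 3*19459 + 1590 = 59967, q_6 = 3*8677 + 709 = 26740.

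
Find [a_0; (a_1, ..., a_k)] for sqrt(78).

Write x_i = (sqrt(78) + m_i)/d_i with (m_0, d_0) = (0, 1). a_0 = floor(sqrt(78)) = 8, since 8^2 = 64 <= 78 < 81 = 9^2.
Iterate m_{i+1} = d_i*a_i - m_i, d_{i+1} = (78 - m_{i+1}^2)/d_i, a_{i+1} = floor((a_0 + m_{i+1})/d_{i+1}):
  m_1 = 1*8 - 0 = 8, d_1 = (78 - 8^2)/1 = 14/1 = 14, a_1 = floor((8 + 8)/14) = 1.
  m_2 = 14*1 - 8 = 6, d_2 = (78 - 6^2)/14 = 42/14 = 3, a_2 = floor((8 + 6)/3) = 4.
  m_3 = 3*4 - 6 = 6, d_3 = (78 - 6^2)/3 = 42/3 = 14, a_3 = floor((8 + 6)/14) = 1.
  m_4 = 14*1 - 6 = 8, d_4 = (78 - 8^2)/14 = 14/14 = 1, a_4 = floor((8 + 8)/1) = 16.
  m_5 = 1*16 - 8 = 8, d_5 = (78 - 8^2)/1 = 14/1 = 14: (m_5, d_5) = (m_1, d_1) = (8, 14), so from here the quotients repeat a_1, ..., a_4; the period length is 4.
Hence the expansion of sqrt(78) is a_0 = 8 followed by the repeating block 1, 4, 1, 16 (period 4).

[8; (1, 4, 1, 16)]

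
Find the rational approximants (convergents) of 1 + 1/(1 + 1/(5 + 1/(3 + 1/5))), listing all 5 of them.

Using the convergent recurrence p_i = a_i*p_{i-1} + p_{i-2}, q_i = a_i*q_{i-1} + q_{i-2} with p_{-2}=0, p_{-1}=1, q_{-2}=1, q_{-1}=0:
  i=0: a_0=1, p_0 = 1*1 + 0 = 1, q_0 = 1*0 + 1 = 1.
  i=1: a_1=1, p_1 = 1*1 + 1 = 2, q_1 = 1*1 + 0 = 1.
  i=2: a_2=5, p_2 = 5*2 + 1 = 11, q_2 = 5*1 + 1 = 6.
  i=3: a_3=3, p_3 = 3*11 + 2 = 35, q_3 = 3*6 + 1 = 19.
  i=4: a_4=5, p_4 = 5*35 + 11 = 186, q_4 = 5*19 + 6 = 101.

1/1, 2/1, 11/6, 35/19, 186/101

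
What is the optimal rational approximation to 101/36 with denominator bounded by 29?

Expand x = 101/36 as a continued fraction with the Euclidean algorithm:
  101 = 2*36 + 29, so a_0 = 2.
  36 = 1*29 + 7, so a_1 = 1.
  29 = 4*7 + 1, so a_2 = 4.
  7 = 7*1 + 0, so a_3 = 7.
so x = [2; 1, 4, 7].
Convergents (p_i = a_i*p_{i-1} + p_{i-2}, q_i = a_i*q_{i-1} + q_{i-2} with p_{-2}=0, p_{-1}=1, q_{-2}=1, q_{-1}=0), until the denominator exceeds 29:
  i=0: a_0=2, p_0 = 2*1 + 0 = 2, q_0 = 2*0 + 1 = 1.
  i=1: a_1=1, p_1 = 1*2 + 1 = 3, q_1 = 1*1 + 0 = 1.
  i=2: a_2=4, p_2 = 4*3 + 2 = 14, q_2 = 4*1 + 1 = 5.
  i=3: a_3=7, p_3 = 7*14 + 3 = 101, q_3 = 7*5 + 1 = 36.
q_3 = 36 > 29, so the last convergent with denominator <= 29 is p_2/q_2 = 14/5.
The closest fraction with denominator <= 29 is either p_2/q_2 or the intermediate fraction (k*p_2 + p_1)/(k*q_2 + q_1) with the largest k >= 1 whose denominator stays <= 29; these approach x as k grows, and every other convergent or intermediate fraction in range is farther away.
Largest k: floor((29 - q_1)/q_2) = floor((29 - 1)/5) = 5.
That gives (5*14 + 3)/(5*5 + 1) = 73/26.
Compare the errors: |x - 14/5| = |101*5 - 14*36|/(36*5) = 1/180, and |x - 73/26| = |101*26 - 73*36|/(36*26) = 2/936.
Cross-multiplying, 2*180 = 360 < 936 = 1*936, so 2/936 is smaller: the intermediate fraction 73/26 is closer to x than 14/5.

73/26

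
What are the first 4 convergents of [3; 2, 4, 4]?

Using the convergent recurrence p_i = a_i*p_{i-1} + p_{i-2}, q_i = a_i*q_{i-1} + q_{i-2} with p_{-2}=0, p_{-1}=1, q_{-2}=1, q_{-1}=0:
  i=0: a_0=3, p_0 = 3*1 + 0 = 3, q_0 = 3*0 + 1 = 1.
  i=1: a_1=2, p_1 = 2*3 + 1 = 7, q_1 = 2*1 + 0 = 2.
  i=2: a_2=4, p_2 = 4*7 + 3 = 31, q_2 = 4*2 + 1 = 9.
  i=3: a_3=4, p_3 = 4*31 + 7 = 131, q_3 = 4*9 + 2 = 38.

3/1, 7/2, 31/9, 131/38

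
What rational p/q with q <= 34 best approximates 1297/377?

86/25

Expand x = 1297/377 as a continued fraction with the Euclidean algorithm:
  1297 = 3*377 + 166, so a_0 = 3.
  377 = 2*166 + 45, so a_1 = 2.
  166 = 3*45 + 31, so a_2 = 3.
  45 = 1*31 + 14, so a_3 = 1.
  31 = 2*14 + 3, so a_4 = 2.
  14 = 4*3 + 2, so a_5 = 4.
  3 = 1*2 + 1, so a_6 = 1.
  2 = 2*1 + 0, so a_7 = 2.
so x = [3; 2, 3, 1, 2, 4, 1, 2].
Convergents (p_i = a_i*p_{i-1} + p_{i-2}, q_i = a_i*q_{i-1} + q_{i-2} with p_{-2}=0, p_{-1}=1, q_{-2}=1, q_{-1}=0), until the denominator exceeds 34:
  i=0: a_0=3, p_0 = 3*1 + 0 = 3, q_0 = 3*0 + 1 = 1.
  i=1: a_1=2, p_1 = 2*3 + 1 = 7, q_1 = 2*1 + 0 = 2.
  i=2: a_2=3, p_2 = 3*7 + 3 = 24, q_2 = 3*2 + 1 = 7.
  i=3: a_3=1, p_3 = 1*24 + 7 = 31, q_3 = 1*7 + 2 = 9.
  i=4: a_4=2, p_4 = 2*31 + 24 = 86, q_4 = 2*9 + 7 = 25.
  i=5: a_5=4, p_5 = 4*86 + 31 = 375, q_5 = 4*25 + 9 = 109.
q_5 = 109 > 34, so the last convergent with denominator <= 34 is p_4/q_4 = 86/25.
The closest fraction with denominator <= 34 is either p_4/q_4 or the intermediate fraction (k*p_4 + p_3)/(k*q_4 + q_3) with the largest k >= 1 whose denominator stays <= 34; these approach x as k grows, and every other convergent or intermediate fraction in range is farther away.
Largest k: floor((34 - q_3)/q_4) = floor((34 - 9)/25) = 1.
That gives (1*86 + 31)/(1*25 + 9) = 117/34.
Compare the errors: |x - 86/25| = |1297*25 - 86*377|/(377*25) = 3/9425, and |x - 117/34| = |1297*34 - 117*377|/(377*34) = 11/12818.
Cross-multiplying, 3*12818 = 38454 < 103675 = 11*9425, so 3/9425 is smaller: the convergent 86/25 is closer to x than 117/34.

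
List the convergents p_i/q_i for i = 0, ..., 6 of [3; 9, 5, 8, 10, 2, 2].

Using the convergent recurrence p_i = a_i*p_{i-1} + p_{i-2}, q_i = a_i*q_{i-1} + q_{i-2} with p_{-2}=0, p_{-1}=1, q_{-2}=1, q_{-1}=0:
  i=0: a_0=3, p_0 = 3*1 + 0 = 3, q_0 = 3*0 + 1 = 1.
  i=1: a_1=9, p_1 = 9*3 + 1 = 28, q_1 = 9*1 + 0 = 9.
  i=2: a_2=5, p_2 = 5*28 + 3 = 143, q_2 = 5*9 + 1 = 46.
  i=3: a_3=8, p_3 = 8*143 + 28 = 1172, q_3 = 8*46 + 9 = 377.
  i=4: a_4=10, p_4 = 10*1172 + 143 = 11863, q_4 = 10*377 + 46 = 3816.
  i=5: a_5=2, p_5 = 2*11863 + 1172 = 24898, q_5 = 2*3816 + 377 = 8009.
  i=6: a_6=2, p_6 = 2*24898 + 11863 = 61659, q_6 = 2*8009 + 3816 = 19834.

3/1, 28/9, 143/46, 1172/377, 11863/3816, 24898/8009, 61659/19834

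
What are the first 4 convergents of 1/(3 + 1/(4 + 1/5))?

0/1, 1/3, 4/13, 21/68

Using the convergent recurrence p_i = a_i*p_{i-1} + p_{i-2}, q_i = a_i*q_{i-1} + q_{i-2} with p_{-2}=0, p_{-1}=1, q_{-2}=1, q_{-1}=0:
  i=0: a_0=0, p_0 = 0*1 + 0 = 0, q_0 = 0*0 + 1 = 1.
  i=1: a_1=3, p_1 = 3*0 + 1 = 1, q_1 = 3*1 + 0 = 3.
  i=2: a_2=4, p_2 = 4*1 + 0 = 4, q_2 = 4*3 + 1 = 13.
  i=3: a_3=5, p_3 = 5*4 + 1 = 21, q_3 = 5*13 + 3 = 68.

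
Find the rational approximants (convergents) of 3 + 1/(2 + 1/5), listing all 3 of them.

3/1, 7/2, 38/11

Using the convergent recurrence p_i = a_i*p_{i-1} + p_{i-2}, q_i = a_i*q_{i-1} + q_{i-2} with p_{-2}=0, p_{-1}=1, q_{-2}=1, q_{-1}=0:
  i=0: a_0=3, p_0 = 3*1 + 0 = 3, q_0 = 3*0 + 1 = 1.
  i=1: a_1=2, p_1 = 2*3 + 1 = 7, q_1 = 2*1 + 0 = 2.
  i=2: a_2=5, p_2 = 5*7 + 3 = 38, q_2 = 5*2 + 1 = 11.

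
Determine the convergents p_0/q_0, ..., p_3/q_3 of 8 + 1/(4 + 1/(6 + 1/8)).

Using the convergent recurrence p_i = a_i*p_{i-1} + p_{i-2}, q_i = a_i*q_{i-1} + q_{i-2} with p_{-2}=0, p_{-1}=1, q_{-2}=1, q_{-1}=0:
  i=0: a_0=8, p_0 = 8*1 + 0 = 8, q_0 = 8*0 + 1 = 1.
  i=1: a_1=4, p_1 = 4*8 + 1 = 33, q_1 = 4*1 + 0 = 4.
  i=2: a_2=6, p_2 = 6*33 + 8 = 206, q_2 = 6*4 + 1 = 25.
  i=3: a_3=8, p_3 = 8*206 + 33 = 1681, q_3 = 8*25 + 4 = 204.

8/1, 33/4, 206/25, 1681/204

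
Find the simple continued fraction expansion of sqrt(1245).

[35; (3, 1, 1, 17, 14, 17, 1, 1, 3, 70)]

Write x_i = (sqrt(1245) + m_i)/d_i with (m_0, d_0) = (0, 1). a_0 = floor(sqrt(1245)) = 35, since 35^2 = 1225 <= 1245 < 1296 = 36^2.
Iterate m_{i+1} = d_i*a_i - m_i, d_{i+1} = (1245 - m_{i+1}^2)/d_i, a_{i+1} = floor((a_0 + m_{i+1})/d_{i+1}):
  m_1 = 1*35 - 0 = 35, d_1 = (1245 - 35^2)/1 = 20/1 = 20, a_1 = floor((35 + 35)/20) = 3.
  m_2 = 20*3 - 35 = 25, d_2 = (1245 - 25^2)/20 = 620/20 = 31, a_2 = floor((35 + 25)/31) = 1.
  m_3 = 31*1 - 25 = 6, d_3 = (1245 - 6^2)/31 = 1209/31 = 39, a_3 = floor((35 + 6)/39) = 1.
  m_4 = 39*1 - 6 = 33, d_4 = (1245 - 33^2)/39 = 156/39 = 4, a_4 = floor((35 + 33)/4) = 17.
  m_5 = 4*17 - 33 = 35, d_5 = (1245 - 35^2)/4 = 20/4 = 5, a_5 = floor((35 + 35)/5) = 14.
  m_6 = 5*14 - 35 = 35, d_6 = (1245 - 35^2)/5 = 20/5 = 4, a_6 = floor((35 + 35)/4) = 17.
  m_7 = 4*17 - 35 = 33, d_7 = (1245 - 33^2)/4 = 156/4 = 39, a_7 = floor((35 + 33)/39) = 1.
  m_8 = 39*1 - 33 = 6, d_8 = (1245 - 6^2)/39 = 1209/39 = 31, a_8 = floor((35 + 6)/31) = 1.
  m_9 = 31*1 - 6 = 25, d_9 = (1245 - 25^2)/31 = 620/31 = 20, a_9 = floor((35 + 25)/20) = 3.
  m_10 = 20*3 - 25 = 35, d_10 = (1245 - 35^2)/20 = 20/20 = 1, a_10 = floor((35 + 35)/1) = 70.
  m_11 = 1*70 - 35 = 35, d_11 = (1245 - 35^2)/1 = 20/1 = 20: (m_11, d_11) = (m_1, d_1) = (35, 20), so from here the quotients repeat a_1, ..., a_10; the period length is 10.
Hence the expansion of sqrt(1245) is a_0 = 35 followed by the repeating block 3, 1, 1, 17, 14, 17, 1, 1, 3, 70 (period 10).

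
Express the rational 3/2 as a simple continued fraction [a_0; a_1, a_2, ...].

Run the Euclidean algorithm on 3 and 2; the successive quotients are the partial quotients a_0, a_1, ... (each step inverts the fractional part left over by the previous one):
  3 = 1*2 + 1, so a_0 = 1.
  2 = 2*1 + 0, so a_1 = 2.
The remainder reaches 0 after 2 divisions, so the expansion has 2 partial quotients, read off in order.

[1; 2]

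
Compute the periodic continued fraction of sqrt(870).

Write x_i = (sqrt(870) + m_i)/d_i with (m_0, d_0) = (0, 1). a_0 = floor(sqrt(870)) = 29, since 29^2 = 841 <= 870 < 900 = 30^2.
Iterate m_{i+1} = d_i*a_i - m_i, d_{i+1} = (870 - m_{i+1}^2)/d_i, a_{i+1} = floor((a_0 + m_{i+1})/d_{i+1}):
  m_1 = 1*29 - 0 = 29, d_1 = (870 - 29^2)/1 = 29/1 = 29, a_1 = floor((29 + 29)/29) = 2.
  m_2 = 29*2 - 29 = 29, d_2 = (870 - 29^2)/29 = 29/29 = 1, a_2 = floor((29 + 29)/1) = 58.
  m_3 = 1*58 - 29 = 29, d_3 = (870 - 29^2)/1 = 29/1 = 29: (m_3, d_3) = (m_1, d_1) = (29, 29), so from here the quotients repeat a_1, a_2; the period length is 2.
Hence the expansion of sqrt(870) is a_0 = 29 followed by the repeating block 2, 58 (period 2).

[29; (2, 58)]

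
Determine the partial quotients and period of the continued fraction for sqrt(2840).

[53; (3, 2, 3, 106)]

Write x_i = (sqrt(2840) + m_i)/d_i with (m_0, d_0) = (0, 1). a_0 = floor(sqrt(2840)) = 53, since 53^2 = 2809 <= 2840 < 2916 = 54^2.
Iterate m_{i+1} = d_i*a_i - m_i, d_{i+1} = (2840 - m_{i+1}^2)/d_i, a_{i+1} = floor((a_0 + m_{i+1})/d_{i+1}):
  m_1 = 1*53 - 0 = 53, d_1 = (2840 - 53^2)/1 = 31/1 = 31, a_1 = floor((53 + 53)/31) = 3.
  m_2 = 31*3 - 53 = 40, d_2 = (2840 - 40^2)/31 = 1240/31 = 40, a_2 = floor((53 + 40)/40) = 2.
  m_3 = 40*2 - 40 = 40, d_3 = (2840 - 40^2)/40 = 1240/40 = 31, a_3 = floor((53 + 40)/31) = 3.
  m_4 = 31*3 - 40 = 53, d_4 = (2840 - 53^2)/31 = 31/31 = 1, a_4 = floor((53 + 53)/1) = 106.
  m_5 = 1*106 - 53 = 53, d_5 = (2840 - 53^2)/1 = 31/1 = 31: (m_5, d_5) = (m_1, d_1) = (53, 31), so from here the quotients repeat a_1, ..., a_4; the period length is 4.
Hence the expansion of sqrt(2840) is a_0 = 53 followed by the repeating block 3, 2, 3, 106 (period 4).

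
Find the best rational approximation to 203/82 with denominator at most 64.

151/61

Expand x = 203/82 as a continued fraction with the Euclidean algorithm:
  203 = 2*82 + 39, so a_0 = 2.
  82 = 2*39 + 4, so a_1 = 2.
  39 = 9*4 + 3, so a_2 = 9.
  4 = 1*3 + 1, so a_3 = 1.
  3 = 3*1 + 0, so a_4 = 3.
so x = [2; 2, 9, 1, 3].
Convergents (p_i = a_i*p_{i-1} + p_{i-2}, q_i = a_i*q_{i-1} + q_{i-2} with p_{-2}=0, p_{-1}=1, q_{-2}=1, q_{-1}=0), until the denominator exceeds 64:
  i=0: a_0=2, p_0 = 2*1 + 0 = 2, q_0 = 2*0 + 1 = 1.
  i=1: a_1=2, p_1 = 2*2 + 1 = 5, q_1 = 2*1 + 0 = 2.
  i=2: a_2=9, p_2 = 9*5 + 2 = 47, q_2 = 9*2 + 1 = 19.
  i=3: a_3=1, p_3 = 1*47 + 5 = 52, q_3 = 1*19 + 2 = 21.
  i=4: a_4=3, p_4 = 3*52 + 47 = 203, q_4 = 3*21 + 19 = 82.
q_4 = 82 > 64, so the last convergent with denominator <= 64 is p_3/q_3 = 52/21.
The closest fraction with denominator <= 64 is either p_3/q_3 or the intermediate fraction (k*p_3 + p_2)/(k*q_3 + q_2) with the largest k >= 1 whose denominator stays <= 64; these approach x as k grows, and every other convergent or intermediate fraction in range is farther away.
Largest k: floor((64 - q_2)/q_3) = floor((64 - 19)/21) = 2.
That gives (2*52 + 47)/(2*21 + 19) = 151/61.
Compare the errors: |x - 52/21| = |203*21 - 52*82|/(82*21) = 1/1722, and |x - 151/61| = |203*61 - 151*82|/(82*61) = 1/5002.
Cross-multiplying, 1*1722 = 1722 < 5002 = 1*5002, so 1/5002 is smaller: the intermediate fraction 151/61 is closer to x than 52/21.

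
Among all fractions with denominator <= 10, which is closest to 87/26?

Expand x = 87/26 as a continued fraction with the Euclidean algorithm:
  87 = 3*26 + 9, so a_0 = 3.
  26 = 2*9 + 8, so a_1 = 2.
  9 = 1*8 + 1, so a_2 = 1.
  8 = 8*1 + 0, so a_3 = 8.
so x = [3; 2, 1, 8].
Convergents (p_i = a_i*p_{i-1} + p_{i-2}, q_i = a_i*q_{i-1} + q_{i-2} with p_{-2}=0, p_{-1}=1, q_{-2}=1, q_{-1}=0), until the denominator exceeds 10:
  i=0: a_0=3, p_0 = 3*1 + 0 = 3, q_0 = 3*0 + 1 = 1.
  i=1: a_1=2, p_1 = 2*3 + 1 = 7, q_1 = 2*1 + 0 = 2.
  i=2: a_2=1, p_2 = 1*7 + 3 = 10, q_2 = 1*2 + 1 = 3.
  i=3: a_3=8, p_3 = 8*10 + 7 = 87, q_3 = 8*3 + 2 = 26.
q_3 = 26 > 10, so the last convergent with denominator <= 10 is p_2/q_2 = 10/3.
The closest fraction with denominator <= 10 is either p_2/q_2 or the intermediate fraction (k*p_2 + p_1)/(k*q_2 + q_1) with the largest k >= 1 whose denominator stays <= 10; these approach x as k grows, and every other convergent or intermediate fraction in range is farther away.
Largest k: floor((10 - q_1)/q_2) = floor((10 - 2)/3) = 2.
That gives (2*10 + 7)/(2*3 + 2) = 27/8.
Compare the errors: |x - 10/3| = |87*3 - 10*26|/(26*3) = 1/78, and |x - 27/8| = |87*8 - 27*26|/(26*8) = 6/208.
Cross-multiplying, 1*208 = 208 < 468 = 6*78, so 1/78 is smaller: the convergent 10/3 is closer to x than 27/8.

10/3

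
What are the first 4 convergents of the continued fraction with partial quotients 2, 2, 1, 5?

2/1, 5/2, 7/3, 40/17

Using the convergent recurrence p_i = a_i*p_{i-1} + p_{i-2}, q_i = a_i*q_{i-1} + q_{i-2} with p_{-2}=0, p_{-1}=1, q_{-2}=1, q_{-1}=0:
  i=0: a_0=2, p_0 = 2*1 + 0 = 2, q_0 = 2*0 + 1 = 1.
  i=1: a_1=2, p_1 = 2*2 + 1 = 5, q_1 = 2*1 + 0 = 2.
  i=2: a_2=1, p_2 = 1*5 + 2 = 7, q_2 = 1*2 + 1 = 3.
  i=3: a_3=5, p_3 = 5*7 + 5 = 40, q_3 = 5*3 + 2 = 17.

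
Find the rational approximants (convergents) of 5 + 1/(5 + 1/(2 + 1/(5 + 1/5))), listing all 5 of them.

5/1, 26/5, 57/11, 311/60, 1612/311

Using the convergent recurrence p_i = a_i*p_{i-1} + p_{i-2}, q_i = a_i*q_{i-1} + q_{i-2} with p_{-2}=0, p_{-1}=1, q_{-2}=1, q_{-1}=0:
  i=0: a_0=5, p_0 = 5*1 + 0 = 5, q_0 = 5*0 + 1 = 1.
  i=1: a_1=5, p_1 = 5*5 + 1 = 26, q_1 = 5*1 + 0 = 5.
  i=2: a_2=2, p_2 = 2*26 + 5 = 57, q_2 = 2*5 + 1 = 11.
  i=3: a_3=5, p_3 = 5*57 + 26 = 311, q_3 = 5*11 + 5 = 60.
  i=4: a_4=5, p_4 = 5*311 + 57 = 1612, q_4 = 5*60 + 11 = 311.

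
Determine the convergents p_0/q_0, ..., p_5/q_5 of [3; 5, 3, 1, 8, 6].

Using the convergent recurrence p_i = a_i*p_{i-1} + p_{i-2}, q_i = a_i*q_{i-1} + q_{i-2} with p_{-2}=0, p_{-1}=1, q_{-2}=1, q_{-1}=0:
  i=0: a_0=3, p_0 = 3*1 + 0 = 3, q_0 = 3*0 + 1 = 1.
  i=1: a_1=5, p_1 = 5*3 + 1 = 16, q_1 = 5*1 + 0 = 5.
  i=2: a_2=3, p_2 = 3*16 + 3 = 51, q_2 = 3*5 + 1 = 16.
  i=3: a_3=1, p_3 = 1*51 + 16 = 67, q_3 = 1*16 + 5 = 21.
  i=4: a_4=8, p_4 = 8*67 + 51 = 587, q_4 = 8*21 + 16 = 184.
  i=5: a_5=6, p_5 = 6*587 + 67 = 3589, q_5 = 6*184 + 21 = 1125.

3/1, 16/5, 51/16, 67/21, 587/184, 3589/1125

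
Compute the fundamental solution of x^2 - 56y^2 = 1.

(x, y) = (15, 2)

First expand sqrt(56) as a continued fraction. With x_i = (sqrt(56) + m_i)/d_i and (m_0, d_0) = (0, 1): a_0 = floor(sqrt(56)) = 7, since 7^2 = 49 <= 56 < 64 = 8^2.
Iterate m_{i+1} = d_i*a_i - m_i, d_{i+1} = (56 - m_{i+1}^2)/d_i, a_{i+1} = floor((a_0 + m_{i+1})/d_{i+1}):
  m_1 = 1*7 - 0 = 7, d_1 = (56 - 7^2)/1 = 7/1 = 7, a_1 = floor((7 + 7)/7) = 2.
  m_2 = 7*2 - 7 = 7, d_2 = (56 - 7^2)/7 = 7/7 = 1, a_2 = floor((7 + 7)/1) = 14.
  m_3 = 1*14 - 7 = 7, d_3 = (56 - 7^2)/1 = 7/1 = 7: (m_3, d_3) = (m_1, d_1) = (7, 7), so from here the quotients repeat a_1, a_2; the period length is 2.
So sqrt(56) = [7; (2, 14)] with period length k = 2.
k is even, so the fundamental solution of x^2 - 56y^2 = 1 is (p_{k-1}, q_{k-1}) = (p_1, q_1); compute convergents through index 1.
Convergents (p_i = a_i*p_{i-1} + p_{i-2}, q_i = a_i*q_{i-1} + q_{i-2} with p_{-2}=0, p_{-1}=1, q_{-2}=1, q_{-1}=0):
  i=0: a_0=7, p_0 = 7*1 + 0 = 7, q_0 = 7*0 + 1 = 1.
  i=1: a_1=2, p_1 = 2*7 + 1 = 15, q_1 = 2*1 + 0 = 2.
Check: 15^2 - 56*2^2 = 225 - 224 = 1, so (x, y) = (15, 2) solves the equation, and by the theorem it is the least positive solution.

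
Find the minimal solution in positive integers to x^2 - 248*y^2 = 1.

(x, y) = (63, 4)

First expand sqrt(248) as a continued fraction. With x_i = (sqrt(248) + m_i)/d_i and (m_0, d_0) = (0, 1): a_0 = floor(sqrt(248)) = 15, since 15^2 = 225 <= 248 < 256 = 16^2.
Iterate m_{i+1} = d_i*a_i - m_i, d_{i+1} = (248 - m_{i+1}^2)/d_i, a_{i+1} = floor((a_0 + m_{i+1})/d_{i+1}):
  m_1 = 1*15 - 0 = 15, d_1 = (248 - 15^2)/1 = 23/1 = 23, a_1 = floor((15 + 15)/23) = 1.
  m_2 = 23*1 - 15 = 8, d_2 = (248 - 8^2)/23 = 184/23 = 8, a_2 = floor((15 + 8)/8) = 2.
  m_3 = 8*2 - 8 = 8, d_3 = (248 - 8^2)/8 = 184/8 = 23, a_3 = floor((15 + 8)/23) = 1.
  m_4 = 23*1 - 8 = 15, d_4 = (248 - 15^2)/23 = 23/23 = 1, a_4 = floor((15 + 15)/1) = 30.
  m_5 = 1*30 - 15 = 15, d_5 = (248 - 15^2)/1 = 23/1 = 23: (m_5, d_5) = (m_1, d_1) = (15, 23), so from here the quotients repeat a_1, ..., a_4; the period length is 4.
So sqrt(248) = [15; (1, 2, 1, 30)] with period length k = 4.
k is even, so the fundamental solution of x^2 - 248y^2 = 1 is (p_{k-1}, q_{k-1}) = (p_3, q_3); compute convergents through index 3.
Convergents (p_i = a_i*p_{i-1} + p_{i-2}, q_i = a_i*q_{i-1} + q_{i-2} with p_{-2}=0, p_{-1}=1, q_{-2}=1, q_{-1}=0):
  i=0: a_0=15, p_0 = 15*1 + 0 = 15, q_0 = 15*0 + 1 = 1.
  i=1: a_1=1, p_1 = 1*15 + 1 = 16, q_1 = 1*1 + 0 = 1.
  i=2: a_2=2, p_2 = 2*16 + 15 = 47, q_2 = 2*1 + 1 = 3.
  i=3: a_3=1, p_3 = 1*47 + 16 = 63, q_3 = 1*3 + 1 = 4.
Check: 63^2 - 248*4^2 = 3969 - 3968 = 1, so (x, y) = (63, 4) solves the equation, and by the theorem it is the least positive solution.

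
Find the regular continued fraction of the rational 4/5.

[0; 1, 4]

Run the Euclidean algorithm on 4 and 5; the successive quotients are the partial quotients a_0, a_1, ... (each step inverts the fractional part left over by the previous one):
  4 = 0*5 + 4, so a_0 = 0.
  5 = 1*4 + 1, so a_1 = 1.
  4 = 4*1 + 0, so a_2 = 4.
The remainder reaches 0 after 3 divisions, so the expansion has 3 partial quotients, read off in order.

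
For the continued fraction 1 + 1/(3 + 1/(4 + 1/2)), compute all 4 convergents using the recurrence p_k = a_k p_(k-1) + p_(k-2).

1/1, 4/3, 17/13, 38/29

Using the convergent recurrence p_i = a_i*p_{i-1} + p_{i-2}, q_i = a_i*q_{i-1} + q_{i-2} with p_{-2}=0, p_{-1}=1, q_{-2}=1, q_{-1}=0:
  i=0: a_0=1, p_0 = 1*1 + 0 = 1, q_0 = 1*0 + 1 = 1.
  i=1: a_1=3, p_1 = 3*1 + 1 = 4, q_1 = 3*1 + 0 = 3.
  i=2: a_2=4, p_2 = 4*4 + 1 = 17, q_2 = 4*3 + 1 = 13.
  i=3: a_3=2, p_3 = 2*17 + 4 = 38, q_3 = 2*13 + 3 = 29.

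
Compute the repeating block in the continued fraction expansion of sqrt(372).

Write x_i = (sqrt(372) + m_i)/d_i with (m_0, d_0) = (0, 1). a_0 = floor(sqrt(372)) = 19, since 19^2 = 361 <= 372 < 400 = 20^2.
Iterate m_{i+1} = d_i*a_i - m_i, d_{i+1} = (372 - m_{i+1}^2)/d_i, a_{i+1} = floor((a_0 + m_{i+1})/d_{i+1}):
  m_1 = 1*19 - 0 = 19, d_1 = (372 - 19^2)/1 = 11/1 = 11, a_1 = floor((19 + 19)/11) = 3.
  m_2 = 11*3 - 19 = 14, d_2 = (372 - 14^2)/11 = 176/11 = 16, a_2 = floor((19 + 14)/16) = 2.
  m_3 = 16*2 - 14 = 18, d_3 = (372 - 18^2)/16 = 48/16 = 3, a_3 = floor((19 + 18)/3) = 12.
  m_4 = 3*12 - 18 = 18, d_4 = (372 - 18^2)/3 = 48/3 = 16, a_4 = floor((19 + 18)/16) = 2.
  m_5 = 16*2 - 18 = 14, d_5 = (372 - 14^2)/16 = 176/16 = 11, a_5 = floor((19 + 14)/11) = 3.
  m_6 = 11*3 - 14 = 19, d_6 = (372 - 19^2)/11 = 11/11 = 1, a_6 = floor((19 + 19)/1) = 38.
  m_7 = 1*38 - 19 = 19, d_7 = (372 - 19^2)/1 = 11/1 = 11: (m_7, d_7) = (m_1, d_1) = (19, 11), so from here the quotients repeat a_1, ..., a_6; the period length is 6.
Hence the expansion of sqrt(372) is a_0 = 19 followed by the repeating block 3, 2, 12, 2, 3, 38 (period 6).

[19; (3, 2, 12, 2, 3, 38)]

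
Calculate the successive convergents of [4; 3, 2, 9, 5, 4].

Using the convergent recurrence p_i = a_i*p_{i-1} + p_{i-2}, q_i = a_i*q_{i-1} + q_{i-2} with p_{-2}=0, p_{-1}=1, q_{-2}=1, q_{-1}=0:
  i=0: a_0=4, p_0 = 4*1 + 0 = 4, q_0 = 4*0 + 1 = 1.
  i=1: a_1=3, p_1 = 3*4 + 1 = 13, q_1 = 3*1 + 0 = 3.
  i=2: a_2=2, p_2 = 2*13 + 4 = 30, q_2 = 2*3 + 1 = 7.
  i=3: a_3=9, p_3 = 9*30 + 13 = 283, q_3 = 9*7 + 3 = 66.
  i=4: a_4=5, p_4 = 5*283 + 30 = 1445, q_4 = 5*66 + 7 = 337.
  i=5: a_5=4, p_5 = 4*1445 + 283 = 6063, q_5 = 4*337 + 66 = 1414.

4/1, 13/3, 30/7, 283/66, 1445/337, 6063/1414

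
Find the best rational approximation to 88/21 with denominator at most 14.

Expand x = 88/21 as a continued fraction with the Euclidean algorithm:
  88 = 4*21 + 4, so a_0 = 4.
  21 = 5*4 + 1, so a_1 = 5.
  4 = 4*1 + 0, so a_2 = 4.
so x = [4; 5, 4].
Convergents (p_i = a_i*p_{i-1} + p_{i-2}, q_i = a_i*q_{i-1} + q_{i-2} with p_{-2}=0, p_{-1}=1, q_{-2}=1, q_{-1}=0), until the denominator exceeds 14:
  i=0: a_0=4, p_0 = 4*1 + 0 = 4, q_0 = 4*0 + 1 = 1.
  i=1: a_1=5, p_1 = 5*4 + 1 = 21, q_1 = 5*1 + 0 = 5.
  i=2: a_2=4, p_2 = 4*21 + 4 = 88, q_2 = 4*5 + 1 = 21.
q_2 = 21 > 14, so the last convergent with denominator <= 14 is p_1/q_1 = 21/5.
The closest fraction with denominator <= 14 is either p_1/q_1 or the intermediate fraction (k*p_1 + p_0)/(k*q_1 + q_0) with the largest k >= 1 whose denominator stays <= 14; these approach x as k grows, and every other convergent or intermediate fraction in range is farther away.
Largest k: floor((14 - q_0)/q_1) = floor((14 - 1)/5) = 2.
That gives (2*21 + 4)/(2*5 + 1) = 46/11.
Compare the errors: |x - 21/5| = |88*5 - 21*21|/(21*5) = 1/105, and |x - 46/11| = |88*11 - 46*21|/(21*11) = 2/231.
Cross-multiplying, 2*105 = 210 < 231 = 1*231, so 2/231 is smaller: the intermediate fraction 46/11 is closer to x than 21/5.

46/11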